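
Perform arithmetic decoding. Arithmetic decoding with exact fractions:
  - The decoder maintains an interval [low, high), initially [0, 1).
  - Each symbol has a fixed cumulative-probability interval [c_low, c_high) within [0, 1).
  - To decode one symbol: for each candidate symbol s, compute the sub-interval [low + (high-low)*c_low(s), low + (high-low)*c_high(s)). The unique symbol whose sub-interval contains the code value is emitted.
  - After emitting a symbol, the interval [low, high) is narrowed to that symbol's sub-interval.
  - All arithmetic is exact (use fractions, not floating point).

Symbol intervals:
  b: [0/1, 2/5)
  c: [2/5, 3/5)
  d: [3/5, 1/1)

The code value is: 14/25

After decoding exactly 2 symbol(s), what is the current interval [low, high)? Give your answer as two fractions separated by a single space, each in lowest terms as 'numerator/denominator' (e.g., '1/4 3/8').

Answer: 13/25 3/5

Derivation:
Step 1: interval [0/1, 1/1), width = 1/1 - 0/1 = 1/1
  'b': [0/1 + 1/1*0/1, 0/1 + 1/1*2/5) = [0/1, 2/5)
  'c': [0/1 + 1/1*2/5, 0/1 + 1/1*3/5) = [2/5, 3/5) <- contains code 14/25
  'd': [0/1 + 1/1*3/5, 0/1 + 1/1*1/1) = [3/5, 1/1)
  emit 'c', narrow to [2/5, 3/5)
Step 2: interval [2/5, 3/5), width = 3/5 - 2/5 = 1/5
  'b': [2/5 + 1/5*0/1, 2/5 + 1/5*2/5) = [2/5, 12/25)
  'c': [2/5 + 1/5*2/5, 2/5 + 1/5*3/5) = [12/25, 13/25)
  'd': [2/5 + 1/5*3/5, 2/5 + 1/5*1/1) = [13/25, 3/5) <- contains code 14/25
  emit 'd', narrow to [13/25, 3/5)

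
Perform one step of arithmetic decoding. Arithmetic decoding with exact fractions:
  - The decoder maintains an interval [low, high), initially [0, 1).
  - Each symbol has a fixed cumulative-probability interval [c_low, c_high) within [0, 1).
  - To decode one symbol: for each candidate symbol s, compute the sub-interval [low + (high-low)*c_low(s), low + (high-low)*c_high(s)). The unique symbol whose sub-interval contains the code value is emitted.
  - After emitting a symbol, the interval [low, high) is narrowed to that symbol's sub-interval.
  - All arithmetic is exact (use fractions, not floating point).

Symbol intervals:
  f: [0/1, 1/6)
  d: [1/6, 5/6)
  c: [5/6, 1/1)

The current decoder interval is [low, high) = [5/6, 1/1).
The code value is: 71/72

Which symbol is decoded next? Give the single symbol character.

Interval width = high − low = 1/1 − 5/6 = 1/6
Scaled code = (code − low) / width = (71/72 − 5/6) / 1/6 = 11/12
  f: [0/1, 1/6) 
  d: [1/6, 5/6) 
  c: [5/6, 1/1) ← scaled code falls here ✓

Answer: c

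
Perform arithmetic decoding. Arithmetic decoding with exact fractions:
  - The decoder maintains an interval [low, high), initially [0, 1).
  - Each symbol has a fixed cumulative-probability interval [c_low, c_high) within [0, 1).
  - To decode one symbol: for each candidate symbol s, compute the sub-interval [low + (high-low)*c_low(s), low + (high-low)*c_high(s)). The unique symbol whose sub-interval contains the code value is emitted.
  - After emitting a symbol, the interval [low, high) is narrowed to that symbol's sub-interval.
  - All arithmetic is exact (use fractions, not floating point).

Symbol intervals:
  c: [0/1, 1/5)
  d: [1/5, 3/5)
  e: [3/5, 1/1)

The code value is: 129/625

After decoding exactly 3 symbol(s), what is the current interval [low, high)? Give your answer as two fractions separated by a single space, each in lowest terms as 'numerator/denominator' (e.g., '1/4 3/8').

Step 1: interval [0/1, 1/1), width = 1/1 - 0/1 = 1/1
  'c': [0/1 + 1/1*0/1, 0/1 + 1/1*1/5) = [0/1, 1/5)
  'd': [0/1 + 1/1*1/5, 0/1 + 1/1*3/5) = [1/5, 3/5) <- contains code 129/625
  'e': [0/1 + 1/1*3/5, 0/1 + 1/1*1/1) = [3/5, 1/1)
  emit 'd', narrow to [1/5, 3/5)
Step 2: interval [1/5, 3/5), width = 3/5 - 1/5 = 2/5
  'c': [1/5 + 2/5*0/1, 1/5 + 2/5*1/5) = [1/5, 7/25) <- contains code 129/625
  'd': [1/5 + 2/5*1/5, 1/5 + 2/5*3/5) = [7/25, 11/25)
  'e': [1/5 + 2/5*3/5, 1/5 + 2/5*1/1) = [11/25, 3/5)
  emit 'c', narrow to [1/5, 7/25)
Step 3: interval [1/5, 7/25), width = 7/25 - 1/5 = 2/25
  'c': [1/5 + 2/25*0/1, 1/5 + 2/25*1/5) = [1/5, 27/125) <- contains code 129/625
  'd': [1/5 + 2/25*1/5, 1/5 + 2/25*3/5) = [27/125, 31/125)
  'e': [1/5 + 2/25*3/5, 1/5 + 2/25*1/1) = [31/125, 7/25)
  emit 'c', narrow to [1/5, 27/125)

Answer: 1/5 27/125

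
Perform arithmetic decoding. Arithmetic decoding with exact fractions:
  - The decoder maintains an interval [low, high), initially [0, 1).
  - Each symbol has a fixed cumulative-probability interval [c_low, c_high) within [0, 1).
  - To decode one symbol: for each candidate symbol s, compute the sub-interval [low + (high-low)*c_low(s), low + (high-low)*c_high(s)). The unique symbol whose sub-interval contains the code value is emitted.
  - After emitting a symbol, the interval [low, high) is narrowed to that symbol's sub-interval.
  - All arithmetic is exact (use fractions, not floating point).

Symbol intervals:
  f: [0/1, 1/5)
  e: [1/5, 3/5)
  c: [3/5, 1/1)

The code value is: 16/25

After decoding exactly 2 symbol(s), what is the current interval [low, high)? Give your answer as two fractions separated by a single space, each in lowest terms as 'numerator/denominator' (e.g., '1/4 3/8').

Step 1: interval [0/1, 1/1), width = 1/1 - 0/1 = 1/1
  'f': [0/1 + 1/1*0/1, 0/1 + 1/1*1/5) = [0/1, 1/5)
  'e': [0/1 + 1/1*1/5, 0/1 + 1/1*3/5) = [1/5, 3/5)
  'c': [0/1 + 1/1*3/5, 0/1 + 1/1*1/1) = [3/5, 1/1) <- contains code 16/25
  emit 'c', narrow to [3/5, 1/1)
Step 2: interval [3/5, 1/1), width = 1/1 - 3/5 = 2/5
  'f': [3/5 + 2/5*0/1, 3/5 + 2/5*1/5) = [3/5, 17/25) <- contains code 16/25
  'e': [3/5 + 2/5*1/5, 3/5 + 2/5*3/5) = [17/25, 21/25)
  'c': [3/5 + 2/5*3/5, 3/5 + 2/5*1/1) = [21/25, 1/1)
  emit 'f', narrow to [3/5, 17/25)

Answer: 3/5 17/25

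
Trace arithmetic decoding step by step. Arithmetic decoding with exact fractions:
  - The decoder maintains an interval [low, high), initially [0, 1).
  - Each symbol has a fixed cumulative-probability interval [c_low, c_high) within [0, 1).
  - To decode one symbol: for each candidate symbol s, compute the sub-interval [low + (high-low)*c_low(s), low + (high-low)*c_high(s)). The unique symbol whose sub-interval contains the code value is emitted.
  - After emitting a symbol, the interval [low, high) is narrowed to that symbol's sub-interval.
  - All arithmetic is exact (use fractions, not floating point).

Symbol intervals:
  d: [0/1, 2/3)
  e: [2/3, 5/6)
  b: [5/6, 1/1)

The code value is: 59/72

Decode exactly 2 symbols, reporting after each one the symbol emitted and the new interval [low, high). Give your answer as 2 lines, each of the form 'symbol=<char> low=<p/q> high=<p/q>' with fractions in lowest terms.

Step 1: interval [0/1, 1/1), width = 1/1 - 0/1 = 1/1
  'd': [0/1 + 1/1*0/1, 0/1 + 1/1*2/3) = [0/1, 2/3)
  'e': [0/1 + 1/1*2/3, 0/1 + 1/1*5/6) = [2/3, 5/6) <- contains code 59/72
  'b': [0/1 + 1/1*5/6, 0/1 + 1/1*1/1) = [5/6, 1/1)
  emit 'e', narrow to [2/3, 5/6)
Step 2: interval [2/3, 5/6), width = 5/6 - 2/3 = 1/6
  'd': [2/3 + 1/6*0/1, 2/3 + 1/6*2/3) = [2/3, 7/9)
  'e': [2/3 + 1/6*2/3, 2/3 + 1/6*5/6) = [7/9, 29/36)
  'b': [2/3 + 1/6*5/6, 2/3 + 1/6*1/1) = [29/36, 5/6) <- contains code 59/72
  emit 'b', narrow to [29/36, 5/6)

Answer: symbol=e low=2/3 high=5/6
symbol=b low=29/36 high=5/6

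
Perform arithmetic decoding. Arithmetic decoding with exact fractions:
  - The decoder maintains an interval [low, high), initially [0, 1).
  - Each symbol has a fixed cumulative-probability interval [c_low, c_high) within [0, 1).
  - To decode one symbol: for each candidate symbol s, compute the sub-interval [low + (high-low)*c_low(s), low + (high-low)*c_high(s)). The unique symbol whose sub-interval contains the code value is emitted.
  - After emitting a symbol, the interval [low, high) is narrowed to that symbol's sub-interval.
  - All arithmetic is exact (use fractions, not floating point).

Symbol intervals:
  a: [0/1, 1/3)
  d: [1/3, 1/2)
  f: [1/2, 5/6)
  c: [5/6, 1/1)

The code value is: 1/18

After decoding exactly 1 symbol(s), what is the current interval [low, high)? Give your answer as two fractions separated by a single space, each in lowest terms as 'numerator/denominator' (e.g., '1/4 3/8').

Answer: 0/1 1/3

Derivation:
Step 1: interval [0/1, 1/1), width = 1/1 - 0/1 = 1/1
  'a': [0/1 + 1/1*0/1, 0/1 + 1/1*1/3) = [0/1, 1/3) <- contains code 1/18
  'd': [0/1 + 1/1*1/3, 0/1 + 1/1*1/2) = [1/3, 1/2)
  'f': [0/1 + 1/1*1/2, 0/1 + 1/1*5/6) = [1/2, 5/6)
  'c': [0/1 + 1/1*5/6, 0/1 + 1/1*1/1) = [5/6, 1/1)
  emit 'a', narrow to [0/1, 1/3)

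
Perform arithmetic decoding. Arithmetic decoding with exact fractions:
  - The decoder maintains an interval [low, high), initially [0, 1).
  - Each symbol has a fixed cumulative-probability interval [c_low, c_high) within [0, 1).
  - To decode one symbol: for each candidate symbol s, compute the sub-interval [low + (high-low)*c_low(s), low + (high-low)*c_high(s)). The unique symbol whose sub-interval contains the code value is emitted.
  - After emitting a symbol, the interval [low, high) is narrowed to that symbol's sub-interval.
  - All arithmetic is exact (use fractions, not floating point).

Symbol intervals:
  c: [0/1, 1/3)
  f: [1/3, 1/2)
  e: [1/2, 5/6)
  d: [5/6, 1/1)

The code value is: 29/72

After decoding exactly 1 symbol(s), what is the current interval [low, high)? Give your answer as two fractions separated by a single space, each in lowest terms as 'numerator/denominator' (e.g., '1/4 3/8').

Step 1: interval [0/1, 1/1), width = 1/1 - 0/1 = 1/1
  'c': [0/1 + 1/1*0/1, 0/1 + 1/1*1/3) = [0/1, 1/3)
  'f': [0/1 + 1/1*1/3, 0/1 + 1/1*1/2) = [1/3, 1/2) <- contains code 29/72
  'e': [0/1 + 1/1*1/2, 0/1 + 1/1*5/6) = [1/2, 5/6)
  'd': [0/1 + 1/1*5/6, 0/1 + 1/1*1/1) = [5/6, 1/1)
  emit 'f', narrow to [1/3, 1/2)

Answer: 1/3 1/2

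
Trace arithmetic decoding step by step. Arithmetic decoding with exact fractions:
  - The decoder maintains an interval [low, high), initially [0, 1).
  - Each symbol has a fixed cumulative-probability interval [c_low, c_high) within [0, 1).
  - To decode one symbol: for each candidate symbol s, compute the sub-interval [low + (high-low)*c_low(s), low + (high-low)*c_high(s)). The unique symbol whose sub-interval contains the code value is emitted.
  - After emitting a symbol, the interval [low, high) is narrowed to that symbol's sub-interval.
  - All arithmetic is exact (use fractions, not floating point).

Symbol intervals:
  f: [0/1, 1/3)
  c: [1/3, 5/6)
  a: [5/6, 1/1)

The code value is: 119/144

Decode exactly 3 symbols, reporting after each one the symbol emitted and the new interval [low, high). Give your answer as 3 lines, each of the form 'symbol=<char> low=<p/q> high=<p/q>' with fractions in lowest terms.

Answer: symbol=c low=1/3 high=5/6
symbol=a low=3/4 high=5/6
symbol=a low=59/72 high=5/6

Derivation:
Step 1: interval [0/1, 1/1), width = 1/1 - 0/1 = 1/1
  'f': [0/1 + 1/1*0/1, 0/1 + 1/1*1/3) = [0/1, 1/3)
  'c': [0/1 + 1/1*1/3, 0/1 + 1/1*5/6) = [1/3, 5/6) <- contains code 119/144
  'a': [0/1 + 1/1*5/6, 0/1 + 1/1*1/1) = [5/6, 1/1)
  emit 'c', narrow to [1/3, 5/6)
Step 2: interval [1/3, 5/6), width = 5/6 - 1/3 = 1/2
  'f': [1/3 + 1/2*0/1, 1/3 + 1/2*1/3) = [1/3, 1/2)
  'c': [1/3 + 1/2*1/3, 1/3 + 1/2*5/6) = [1/2, 3/4)
  'a': [1/3 + 1/2*5/6, 1/3 + 1/2*1/1) = [3/4, 5/6) <- contains code 119/144
  emit 'a', narrow to [3/4, 5/6)
Step 3: interval [3/4, 5/6), width = 5/6 - 3/4 = 1/12
  'f': [3/4 + 1/12*0/1, 3/4 + 1/12*1/3) = [3/4, 7/9)
  'c': [3/4 + 1/12*1/3, 3/4 + 1/12*5/6) = [7/9, 59/72)
  'a': [3/4 + 1/12*5/6, 3/4 + 1/12*1/1) = [59/72, 5/6) <- contains code 119/144
  emit 'a', narrow to [59/72, 5/6)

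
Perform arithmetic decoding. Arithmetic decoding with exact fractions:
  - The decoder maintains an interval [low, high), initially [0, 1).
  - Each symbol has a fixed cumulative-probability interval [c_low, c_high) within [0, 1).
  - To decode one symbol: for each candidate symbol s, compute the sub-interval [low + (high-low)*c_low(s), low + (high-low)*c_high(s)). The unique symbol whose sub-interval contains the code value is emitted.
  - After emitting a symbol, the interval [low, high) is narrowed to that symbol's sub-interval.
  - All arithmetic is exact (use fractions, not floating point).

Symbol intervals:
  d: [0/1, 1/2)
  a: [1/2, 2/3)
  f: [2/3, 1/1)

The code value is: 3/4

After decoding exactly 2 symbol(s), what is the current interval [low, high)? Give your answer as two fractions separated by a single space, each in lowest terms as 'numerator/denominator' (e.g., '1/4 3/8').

Answer: 2/3 5/6

Derivation:
Step 1: interval [0/1, 1/1), width = 1/1 - 0/1 = 1/1
  'd': [0/1 + 1/1*0/1, 0/1 + 1/1*1/2) = [0/1, 1/2)
  'a': [0/1 + 1/1*1/2, 0/1 + 1/1*2/3) = [1/2, 2/3)
  'f': [0/1 + 1/1*2/3, 0/1 + 1/1*1/1) = [2/3, 1/1) <- contains code 3/4
  emit 'f', narrow to [2/3, 1/1)
Step 2: interval [2/3, 1/1), width = 1/1 - 2/3 = 1/3
  'd': [2/3 + 1/3*0/1, 2/3 + 1/3*1/2) = [2/3, 5/6) <- contains code 3/4
  'a': [2/3 + 1/3*1/2, 2/3 + 1/3*2/3) = [5/6, 8/9)
  'f': [2/3 + 1/3*2/3, 2/3 + 1/3*1/1) = [8/9, 1/1)
  emit 'd', narrow to [2/3, 5/6)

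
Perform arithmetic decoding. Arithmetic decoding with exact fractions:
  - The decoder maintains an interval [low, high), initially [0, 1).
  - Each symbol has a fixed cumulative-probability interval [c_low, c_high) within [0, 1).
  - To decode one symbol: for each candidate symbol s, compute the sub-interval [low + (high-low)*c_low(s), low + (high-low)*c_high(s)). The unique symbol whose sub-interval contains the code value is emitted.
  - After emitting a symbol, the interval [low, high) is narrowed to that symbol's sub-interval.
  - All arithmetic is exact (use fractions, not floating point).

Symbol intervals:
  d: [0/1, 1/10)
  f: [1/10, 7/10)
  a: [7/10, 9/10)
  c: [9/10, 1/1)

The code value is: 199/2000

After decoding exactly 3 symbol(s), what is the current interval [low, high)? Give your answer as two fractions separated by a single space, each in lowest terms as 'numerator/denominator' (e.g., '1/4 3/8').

Step 1: interval [0/1, 1/1), width = 1/1 - 0/1 = 1/1
  'd': [0/1 + 1/1*0/1, 0/1 + 1/1*1/10) = [0/1, 1/10) <- contains code 199/2000
  'f': [0/1 + 1/1*1/10, 0/1 + 1/1*7/10) = [1/10, 7/10)
  'a': [0/1 + 1/1*7/10, 0/1 + 1/1*9/10) = [7/10, 9/10)
  'c': [0/1 + 1/1*9/10, 0/1 + 1/1*1/1) = [9/10, 1/1)
  emit 'd', narrow to [0/1, 1/10)
Step 2: interval [0/1, 1/10), width = 1/10 - 0/1 = 1/10
  'd': [0/1 + 1/10*0/1, 0/1 + 1/10*1/10) = [0/1, 1/100)
  'f': [0/1 + 1/10*1/10, 0/1 + 1/10*7/10) = [1/100, 7/100)
  'a': [0/1 + 1/10*7/10, 0/1 + 1/10*9/10) = [7/100, 9/100)
  'c': [0/1 + 1/10*9/10, 0/1 + 1/10*1/1) = [9/100, 1/10) <- contains code 199/2000
  emit 'c', narrow to [9/100, 1/10)
Step 3: interval [9/100, 1/10), width = 1/10 - 9/100 = 1/100
  'd': [9/100 + 1/100*0/1, 9/100 + 1/100*1/10) = [9/100, 91/1000)
  'f': [9/100 + 1/100*1/10, 9/100 + 1/100*7/10) = [91/1000, 97/1000)
  'a': [9/100 + 1/100*7/10, 9/100 + 1/100*9/10) = [97/1000, 99/1000)
  'c': [9/100 + 1/100*9/10, 9/100 + 1/100*1/1) = [99/1000, 1/10) <- contains code 199/2000
  emit 'c', narrow to [99/1000, 1/10)

Answer: 99/1000 1/10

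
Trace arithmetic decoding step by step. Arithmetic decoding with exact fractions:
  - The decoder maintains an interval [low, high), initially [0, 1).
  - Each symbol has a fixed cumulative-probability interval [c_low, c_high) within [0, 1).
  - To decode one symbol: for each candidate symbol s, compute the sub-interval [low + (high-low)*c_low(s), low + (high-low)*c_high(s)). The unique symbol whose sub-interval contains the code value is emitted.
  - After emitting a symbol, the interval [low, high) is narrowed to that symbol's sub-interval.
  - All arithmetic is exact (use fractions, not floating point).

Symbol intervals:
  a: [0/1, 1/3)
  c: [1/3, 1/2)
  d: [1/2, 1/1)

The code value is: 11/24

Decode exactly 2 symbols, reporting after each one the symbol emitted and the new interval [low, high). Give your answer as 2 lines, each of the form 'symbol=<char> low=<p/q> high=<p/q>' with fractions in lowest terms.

Answer: symbol=c low=1/3 high=1/2
symbol=d low=5/12 high=1/2

Derivation:
Step 1: interval [0/1, 1/1), width = 1/1 - 0/1 = 1/1
  'a': [0/1 + 1/1*0/1, 0/1 + 1/1*1/3) = [0/1, 1/3)
  'c': [0/1 + 1/1*1/3, 0/1 + 1/1*1/2) = [1/3, 1/2) <- contains code 11/24
  'd': [0/1 + 1/1*1/2, 0/1 + 1/1*1/1) = [1/2, 1/1)
  emit 'c', narrow to [1/3, 1/2)
Step 2: interval [1/3, 1/2), width = 1/2 - 1/3 = 1/6
  'a': [1/3 + 1/6*0/1, 1/3 + 1/6*1/3) = [1/3, 7/18)
  'c': [1/3 + 1/6*1/3, 1/3 + 1/6*1/2) = [7/18, 5/12)
  'd': [1/3 + 1/6*1/2, 1/3 + 1/6*1/1) = [5/12, 1/2) <- contains code 11/24
  emit 'd', narrow to [5/12, 1/2)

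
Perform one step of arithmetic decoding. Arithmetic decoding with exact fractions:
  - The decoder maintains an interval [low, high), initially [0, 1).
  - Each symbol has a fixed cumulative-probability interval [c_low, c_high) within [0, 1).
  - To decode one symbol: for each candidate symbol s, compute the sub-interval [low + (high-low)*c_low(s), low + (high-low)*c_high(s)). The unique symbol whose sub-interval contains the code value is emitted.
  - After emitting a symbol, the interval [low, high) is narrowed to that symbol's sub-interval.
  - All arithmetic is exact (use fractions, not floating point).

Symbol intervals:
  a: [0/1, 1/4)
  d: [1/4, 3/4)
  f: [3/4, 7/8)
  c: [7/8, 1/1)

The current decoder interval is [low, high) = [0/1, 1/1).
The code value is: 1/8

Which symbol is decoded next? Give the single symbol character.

Interval width = high − low = 1/1 − 0/1 = 1/1
Scaled code = (code − low) / width = (1/8 − 0/1) / 1/1 = 1/8
  a: [0/1, 1/4) ← scaled code falls here ✓
  d: [1/4, 3/4) 
  f: [3/4, 7/8) 
  c: [7/8, 1/1) 

Answer: a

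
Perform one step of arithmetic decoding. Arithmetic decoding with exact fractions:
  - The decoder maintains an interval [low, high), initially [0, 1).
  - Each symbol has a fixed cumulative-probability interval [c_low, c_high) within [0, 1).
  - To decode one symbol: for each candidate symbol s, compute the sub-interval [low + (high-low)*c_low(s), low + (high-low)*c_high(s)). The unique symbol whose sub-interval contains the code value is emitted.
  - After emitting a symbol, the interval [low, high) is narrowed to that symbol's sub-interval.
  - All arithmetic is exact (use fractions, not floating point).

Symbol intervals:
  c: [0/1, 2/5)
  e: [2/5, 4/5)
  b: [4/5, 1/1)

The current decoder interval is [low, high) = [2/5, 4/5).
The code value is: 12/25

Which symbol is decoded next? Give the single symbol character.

Answer: c

Derivation:
Interval width = high − low = 4/5 − 2/5 = 2/5
Scaled code = (code − low) / width = (12/25 − 2/5) / 2/5 = 1/5
  c: [0/1, 2/5) ← scaled code falls here ✓
  e: [2/5, 4/5) 
  b: [4/5, 1/1) 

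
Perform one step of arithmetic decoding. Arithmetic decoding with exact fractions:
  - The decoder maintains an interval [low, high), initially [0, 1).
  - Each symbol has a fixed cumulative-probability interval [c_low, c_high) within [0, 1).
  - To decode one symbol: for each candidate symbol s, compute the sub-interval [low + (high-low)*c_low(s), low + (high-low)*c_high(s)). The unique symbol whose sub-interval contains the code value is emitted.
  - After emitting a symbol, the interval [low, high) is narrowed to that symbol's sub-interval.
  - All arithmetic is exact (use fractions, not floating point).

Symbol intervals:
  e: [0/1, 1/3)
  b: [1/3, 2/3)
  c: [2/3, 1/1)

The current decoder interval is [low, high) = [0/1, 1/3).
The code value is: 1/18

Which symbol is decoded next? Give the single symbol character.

Answer: e

Derivation:
Interval width = high − low = 1/3 − 0/1 = 1/3
Scaled code = (code − low) / width = (1/18 − 0/1) / 1/3 = 1/6
  e: [0/1, 1/3) ← scaled code falls here ✓
  b: [1/3, 2/3) 
  c: [2/3, 1/1) 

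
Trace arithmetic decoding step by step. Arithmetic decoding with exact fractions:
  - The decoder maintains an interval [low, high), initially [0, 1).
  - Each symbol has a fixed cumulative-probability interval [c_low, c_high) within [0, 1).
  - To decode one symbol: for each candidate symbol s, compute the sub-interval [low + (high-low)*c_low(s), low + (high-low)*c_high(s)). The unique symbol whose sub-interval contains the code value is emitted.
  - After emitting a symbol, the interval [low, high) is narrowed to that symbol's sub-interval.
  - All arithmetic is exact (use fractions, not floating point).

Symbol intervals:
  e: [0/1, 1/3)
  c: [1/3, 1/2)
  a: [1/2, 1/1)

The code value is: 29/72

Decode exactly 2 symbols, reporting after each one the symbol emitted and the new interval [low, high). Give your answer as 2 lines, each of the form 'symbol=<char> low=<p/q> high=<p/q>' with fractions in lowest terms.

Answer: symbol=c low=1/3 high=1/2
symbol=c low=7/18 high=5/12

Derivation:
Step 1: interval [0/1, 1/1), width = 1/1 - 0/1 = 1/1
  'e': [0/1 + 1/1*0/1, 0/1 + 1/1*1/3) = [0/1, 1/3)
  'c': [0/1 + 1/1*1/3, 0/1 + 1/1*1/2) = [1/3, 1/2) <- contains code 29/72
  'a': [0/1 + 1/1*1/2, 0/1 + 1/1*1/1) = [1/2, 1/1)
  emit 'c', narrow to [1/3, 1/2)
Step 2: interval [1/3, 1/2), width = 1/2 - 1/3 = 1/6
  'e': [1/3 + 1/6*0/1, 1/3 + 1/6*1/3) = [1/3, 7/18)
  'c': [1/3 + 1/6*1/3, 1/3 + 1/6*1/2) = [7/18, 5/12) <- contains code 29/72
  'a': [1/3 + 1/6*1/2, 1/3 + 1/6*1/1) = [5/12, 1/2)
  emit 'c', narrow to [7/18, 5/12)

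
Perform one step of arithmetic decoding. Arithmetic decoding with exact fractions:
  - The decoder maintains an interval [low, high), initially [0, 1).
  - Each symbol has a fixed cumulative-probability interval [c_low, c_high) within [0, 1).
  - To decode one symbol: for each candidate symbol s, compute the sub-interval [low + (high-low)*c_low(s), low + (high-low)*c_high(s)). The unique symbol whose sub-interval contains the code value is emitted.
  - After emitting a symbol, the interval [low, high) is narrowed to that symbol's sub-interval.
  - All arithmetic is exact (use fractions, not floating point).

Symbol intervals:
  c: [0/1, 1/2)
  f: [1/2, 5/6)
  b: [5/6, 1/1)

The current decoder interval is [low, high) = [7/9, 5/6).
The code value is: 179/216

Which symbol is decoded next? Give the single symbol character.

Interval width = high − low = 5/6 − 7/9 = 1/18
Scaled code = (code − low) / width = (179/216 − 7/9) / 1/18 = 11/12
  c: [0/1, 1/2) 
  f: [1/2, 5/6) 
  b: [5/6, 1/1) ← scaled code falls here ✓

Answer: b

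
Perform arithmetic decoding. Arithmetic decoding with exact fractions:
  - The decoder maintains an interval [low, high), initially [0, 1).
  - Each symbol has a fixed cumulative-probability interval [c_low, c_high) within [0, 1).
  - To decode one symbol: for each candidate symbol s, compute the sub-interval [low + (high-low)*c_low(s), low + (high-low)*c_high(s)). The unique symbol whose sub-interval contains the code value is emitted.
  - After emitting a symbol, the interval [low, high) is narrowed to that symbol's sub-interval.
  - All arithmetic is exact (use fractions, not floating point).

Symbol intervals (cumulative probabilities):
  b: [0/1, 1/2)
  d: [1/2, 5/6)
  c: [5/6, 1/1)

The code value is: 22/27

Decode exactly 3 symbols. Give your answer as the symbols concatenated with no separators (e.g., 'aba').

Answer: dcd

Derivation:
Step 1: interval [0/1, 1/1), width = 1/1 - 0/1 = 1/1
  'b': [0/1 + 1/1*0/1, 0/1 + 1/1*1/2) = [0/1, 1/2)
  'd': [0/1 + 1/1*1/2, 0/1 + 1/1*5/6) = [1/2, 5/6) <- contains code 22/27
  'c': [0/1 + 1/1*5/6, 0/1 + 1/1*1/1) = [5/6, 1/1)
  emit 'd', narrow to [1/2, 5/6)
Step 2: interval [1/2, 5/6), width = 5/6 - 1/2 = 1/3
  'b': [1/2 + 1/3*0/1, 1/2 + 1/3*1/2) = [1/2, 2/3)
  'd': [1/2 + 1/3*1/2, 1/2 + 1/3*5/6) = [2/3, 7/9)
  'c': [1/2 + 1/3*5/6, 1/2 + 1/3*1/1) = [7/9, 5/6) <- contains code 22/27
  emit 'c', narrow to [7/9, 5/6)
Step 3: interval [7/9, 5/6), width = 5/6 - 7/9 = 1/18
  'b': [7/9 + 1/18*0/1, 7/9 + 1/18*1/2) = [7/9, 29/36)
  'd': [7/9 + 1/18*1/2, 7/9 + 1/18*5/6) = [29/36, 89/108) <- contains code 22/27
  'c': [7/9 + 1/18*5/6, 7/9 + 1/18*1/1) = [89/108, 5/6)
  emit 'd', narrow to [29/36, 89/108)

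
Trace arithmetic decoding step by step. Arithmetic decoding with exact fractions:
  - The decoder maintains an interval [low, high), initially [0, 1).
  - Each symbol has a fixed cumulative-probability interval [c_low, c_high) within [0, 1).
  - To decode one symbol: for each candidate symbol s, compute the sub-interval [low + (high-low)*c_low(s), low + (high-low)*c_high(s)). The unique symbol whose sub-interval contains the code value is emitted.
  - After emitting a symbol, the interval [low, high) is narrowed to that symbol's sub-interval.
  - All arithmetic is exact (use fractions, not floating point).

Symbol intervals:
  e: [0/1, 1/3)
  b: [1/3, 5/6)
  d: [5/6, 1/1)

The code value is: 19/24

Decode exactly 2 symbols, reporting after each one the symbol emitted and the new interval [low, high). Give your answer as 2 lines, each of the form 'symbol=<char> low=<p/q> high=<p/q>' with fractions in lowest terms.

Step 1: interval [0/1, 1/1), width = 1/1 - 0/1 = 1/1
  'e': [0/1 + 1/1*0/1, 0/1 + 1/1*1/3) = [0/1, 1/3)
  'b': [0/1 + 1/1*1/3, 0/1 + 1/1*5/6) = [1/3, 5/6) <- contains code 19/24
  'd': [0/1 + 1/1*5/6, 0/1 + 1/1*1/1) = [5/6, 1/1)
  emit 'b', narrow to [1/3, 5/6)
Step 2: interval [1/3, 5/6), width = 5/6 - 1/3 = 1/2
  'e': [1/3 + 1/2*0/1, 1/3 + 1/2*1/3) = [1/3, 1/2)
  'b': [1/3 + 1/2*1/3, 1/3 + 1/2*5/6) = [1/2, 3/4)
  'd': [1/3 + 1/2*5/6, 1/3 + 1/2*1/1) = [3/4, 5/6) <- contains code 19/24
  emit 'd', narrow to [3/4, 5/6)

Answer: symbol=b low=1/3 high=5/6
symbol=d low=3/4 high=5/6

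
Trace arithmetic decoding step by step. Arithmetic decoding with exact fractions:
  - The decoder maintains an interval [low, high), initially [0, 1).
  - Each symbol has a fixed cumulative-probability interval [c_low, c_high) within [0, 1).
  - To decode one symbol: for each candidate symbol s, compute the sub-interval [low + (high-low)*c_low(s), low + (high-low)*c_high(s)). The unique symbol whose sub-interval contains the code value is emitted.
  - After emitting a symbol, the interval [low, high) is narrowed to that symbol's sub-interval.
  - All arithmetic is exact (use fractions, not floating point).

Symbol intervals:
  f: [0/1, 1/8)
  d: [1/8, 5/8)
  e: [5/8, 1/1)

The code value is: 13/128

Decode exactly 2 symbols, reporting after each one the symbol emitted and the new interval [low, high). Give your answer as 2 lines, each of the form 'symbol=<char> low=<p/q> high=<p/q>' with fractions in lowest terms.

Answer: symbol=f low=0/1 high=1/8
symbol=e low=5/64 high=1/8

Derivation:
Step 1: interval [0/1, 1/1), width = 1/1 - 0/1 = 1/1
  'f': [0/1 + 1/1*0/1, 0/1 + 1/1*1/8) = [0/1, 1/8) <- contains code 13/128
  'd': [0/1 + 1/1*1/8, 0/1 + 1/1*5/8) = [1/8, 5/8)
  'e': [0/1 + 1/1*5/8, 0/1 + 1/1*1/1) = [5/8, 1/1)
  emit 'f', narrow to [0/1, 1/8)
Step 2: interval [0/1, 1/8), width = 1/8 - 0/1 = 1/8
  'f': [0/1 + 1/8*0/1, 0/1 + 1/8*1/8) = [0/1, 1/64)
  'd': [0/1 + 1/8*1/8, 0/1 + 1/8*5/8) = [1/64, 5/64)
  'e': [0/1 + 1/8*5/8, 0/1 + 1/8*1/1) = [5/64, 1/8) <- contains code 13/128
  emit 'e', narrow to [5/64, 1/8)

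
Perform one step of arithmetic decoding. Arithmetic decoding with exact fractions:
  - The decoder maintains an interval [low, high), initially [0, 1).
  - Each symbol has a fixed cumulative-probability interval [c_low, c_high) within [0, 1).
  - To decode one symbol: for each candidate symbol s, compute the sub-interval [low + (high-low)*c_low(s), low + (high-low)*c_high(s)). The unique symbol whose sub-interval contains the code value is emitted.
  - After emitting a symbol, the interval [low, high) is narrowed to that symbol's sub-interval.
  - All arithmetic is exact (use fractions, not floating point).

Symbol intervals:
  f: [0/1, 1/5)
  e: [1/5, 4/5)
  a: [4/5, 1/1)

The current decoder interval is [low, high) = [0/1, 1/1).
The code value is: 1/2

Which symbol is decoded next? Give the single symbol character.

Answer: e

Derivation:
Interval width = high − low = 1/1 − 0/1 = 1/1
Scaled code = (code − low) / width = (1/2 − 0/1) / 1/1 = 1/2
  f: [0/1, 1/5) 
  e: [1/5, 4/5) ← scaled code falls here ✓
  a: [4/5, 1/1) 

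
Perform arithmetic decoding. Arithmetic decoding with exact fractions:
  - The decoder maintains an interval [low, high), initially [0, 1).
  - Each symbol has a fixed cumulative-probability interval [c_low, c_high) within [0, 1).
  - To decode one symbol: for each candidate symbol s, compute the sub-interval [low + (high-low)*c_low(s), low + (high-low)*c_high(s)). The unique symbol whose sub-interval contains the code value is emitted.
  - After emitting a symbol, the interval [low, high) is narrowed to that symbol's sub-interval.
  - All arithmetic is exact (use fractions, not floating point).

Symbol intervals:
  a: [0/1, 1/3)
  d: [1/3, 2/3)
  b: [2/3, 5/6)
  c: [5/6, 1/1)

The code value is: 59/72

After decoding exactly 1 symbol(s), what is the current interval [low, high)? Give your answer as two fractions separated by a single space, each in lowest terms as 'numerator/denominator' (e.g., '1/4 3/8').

Answer: 2/3 5/6

Derivation:
Step 1: interval [0/1, 1/1), width = 1/1 - 0/1 = 1/1
  'a': [0/1 + 1/1*0/1, 0/1 + 1/1*1/3) = [0/1, 1/3)
  'd': [0/1 + 1/1*1/3, 0/1 + 1/1*2/3) = [1/3, 2/3)
  'b': [0/1 + 1/1*2/3, 0/1 + 1/1*5/6) = [2/3, 5/6) <- contains code 59/72
  'c': [0/1 + 1/1*5/6, 0/1 + 1/1*1/1) = [5/6, 1/1)
  emit 'b', narrow to [2/3, 5/6)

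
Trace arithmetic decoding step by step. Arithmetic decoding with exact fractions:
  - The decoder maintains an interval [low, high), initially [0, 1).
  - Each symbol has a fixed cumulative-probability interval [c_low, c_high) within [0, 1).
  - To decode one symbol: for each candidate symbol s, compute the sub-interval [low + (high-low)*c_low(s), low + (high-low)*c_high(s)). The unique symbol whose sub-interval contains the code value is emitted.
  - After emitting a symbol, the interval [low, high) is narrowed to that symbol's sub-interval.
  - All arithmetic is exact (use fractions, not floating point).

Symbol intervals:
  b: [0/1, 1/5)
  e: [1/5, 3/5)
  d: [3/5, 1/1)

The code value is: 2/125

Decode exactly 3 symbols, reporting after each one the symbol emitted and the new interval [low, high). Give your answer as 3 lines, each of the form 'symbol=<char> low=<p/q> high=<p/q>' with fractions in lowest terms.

Answer: symbol=b low=0/1 high=1/5
symbol=b low=0/1 high=1/25
symbol=e low=1/125 high=3/125

Derivation:
Step 1: interval [0/1, 1/1), width = 1/1 - 0/1 = 1/1
  'b': [0/1 + 1/1*0/1, 0/1 + 1/1*1/5) = [0/1, 1/5) <- contains code 2/125
  'e': [0/1 + 1/1*1/5, 0/1 + 1/1*3/5) = [1/5, 3/5)
  'd': [0/1 + 1/1*3/5, 0/1 + 1/1*1/1) = [3/5, 1/1)
  emit 'b', narrow to [0/1, 1/5)
Step 2: interval [0/1, 1/5), width = 1/5 - 0/1 = 1/5
  'b': [0/1 + 1/5*0/1, 0/1 + 1/5*1/5) = [0/1, 1/25) <- contains code 2/125
  'e': [0/1 + 1/5*1/5, 0/1 + 1/5*3/5) = [1/25, 3/25)
  'd': [0/1 + 1/5*3/5, 0/1 + 1/5*1/1) = [3/25, 1/5)
  emit 'b', narrow to [0/1, 1/25)
Step 3: interval [0/1, 1/25), width = 1/25 - 0/1 = 1/25
  'b': [0/1 + 1/25*0/1, 0/1 + 1/25*1/5) = [0/1, 1/125)
  'e': [0/1 + 1/25*1/5, 0/1 + 1/25*3/5) = [1/125, 3/125) <- contains code 2/125
  'd': [0/1 + 1/25*3/5, 0/1 + 1/25*1/1) = [3/125, 1/25)
  emit 'e', narrow to [1/125, 3/125)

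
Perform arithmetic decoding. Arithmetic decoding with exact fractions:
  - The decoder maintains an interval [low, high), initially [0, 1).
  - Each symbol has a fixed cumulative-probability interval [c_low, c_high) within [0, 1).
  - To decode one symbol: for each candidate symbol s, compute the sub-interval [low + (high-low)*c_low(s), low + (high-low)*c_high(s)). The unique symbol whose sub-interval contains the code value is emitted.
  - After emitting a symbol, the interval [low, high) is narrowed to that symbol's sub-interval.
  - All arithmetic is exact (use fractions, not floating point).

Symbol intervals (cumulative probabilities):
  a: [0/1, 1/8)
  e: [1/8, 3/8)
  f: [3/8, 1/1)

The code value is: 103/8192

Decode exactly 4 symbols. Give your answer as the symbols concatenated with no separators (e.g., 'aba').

Answer: aaff

Derivation:
Step 1: interval [0/1, 1/1), width = 1/1 - 0/1 = 1/1
  'a': [0/1 + 1/1*0/1, 0/1 + 1/1*1/8) = [0/1, 1/8) <- contains code 103/8192
  'e': [0/1 + 1/1*1/8, 0/1 + 1/1*3/8) = [1/8, 3/8)
  'f': [0/1 + 1/1*3/8, 0/1 + 1/1*1/1) = [3/8, 1/1)
  emit 'a', narrow to [0/1, 1/8)
Step 2: interval [0/1, 1/8), width = 1/8 - 0/1 = 1/8
  'a': [0/1 + 1/8*0/1, 0/1 + 1/8*1/8) = [0/1, 1/64) <- contains code 103/8192
  'e': [0/1 + 1/8*1/8, 0/1 + 1/8*3/8) = [1/64, 3/64)
  'f': [0/1 + 1/8*3/8, 0/1 + 1/8*1/1) = [3/64, 1/8)
  emit 'a', narrow to [0/1, 1/64)
Step 3: interval [0/1, 1/64), width = 1/64 - 0/1 = 1/64
  'a': [0/1 + 1/64*0/1, 0/1 + 1/64*1/8) = [0/1, 1/512)
  'e': [0/1 + 1/64*1/8, 0/1 + 1/64*3/8) = [1/512, 3/512)
  'f': [0/1 + 1/64*3/8, 0/1 + 1/64*1/1) = [3/512, 1/64) <- contains code 103/8192
  emit 'f', narrow to [3/512, 1/64)
Step 4: interval [3/512, 1/64), width = 1/64 - 3/512 = 5/512
  'a': [3/512 + 5/512*0/1, 3/512 + 5/512*1/8) = [3/512, 29/4096)
  'e': [3/512 + 5/512*1/8, 3/512 + 5/512*3/8) = [29/4096, 39/4096)
  'f': [3/512 + 5/512*3/8, 3/512 + 5/512*1/1) = [39/4096, 1/64) <- contains code 103/8192
  emit 'f', narrow to [39/4096, 1/64)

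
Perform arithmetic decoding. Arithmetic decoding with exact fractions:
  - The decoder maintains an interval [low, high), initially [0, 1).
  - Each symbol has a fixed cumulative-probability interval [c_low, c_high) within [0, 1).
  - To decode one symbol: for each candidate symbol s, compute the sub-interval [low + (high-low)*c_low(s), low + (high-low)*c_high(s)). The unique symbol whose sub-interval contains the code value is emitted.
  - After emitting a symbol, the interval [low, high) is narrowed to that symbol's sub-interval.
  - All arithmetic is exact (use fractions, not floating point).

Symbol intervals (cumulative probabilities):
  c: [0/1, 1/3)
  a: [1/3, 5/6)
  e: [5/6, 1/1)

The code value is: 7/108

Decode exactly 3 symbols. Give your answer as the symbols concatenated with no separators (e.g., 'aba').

Step 1: interval [0/1, 1/1), width = 1/1 - 0/1 = 1/1
  'c': [0/1 + 1/1*0/1, 0/1 + 1/1*1/3) = [0/1, 1/3) <- contains code 7/108
  'a': [0/1 + 1/1*1/3, 0/1 + 1/1*5/6) = [1/3, 5/6)
  'e': [0/1 + 1/1*5/6, 0/1 + 1/1*1/1) = [5/6, 1/1)
  emit 'c', narrow to [0/1, 1/3)
Step 2: interval [0/1, 1/3), width = 1/3 - 0/1 = 1/3
  'c': [0/1 + 1/3*0/1, 0/1 + 1/3*1/3) = [0/1, 1/9) <- contains code 7/108
  'a': [0/1 + 1/3*1/3, 0/1 + 1/3*5/6) = [1/9, 5/18)
  'e': [0/1 + 1/3*5/6, 0/1 + 1/3*1/1) = [5/18, 1/3)
  emit 'c', narrow to [0/1, 1/9)
Step 3: interval [0/1, 1/9), width = 1/9 - 0/1 = 1/9
  'c': [0/1 + 1/9*0/1, 0/1 + 1/9*1/3) = [0/1, 1/27)
  'a': [0/1 + 1/9*1/3, 0/1 + 1/9*5/6) = [1/27, 5/54) <- contains code 7/108
  'e': [0/1 + 1/9*5/6, 0/1 + 1/9*1/1) = [5/54, 1/9)
  emit 'a', narrow to [1/27, 5/54)

Answer: cca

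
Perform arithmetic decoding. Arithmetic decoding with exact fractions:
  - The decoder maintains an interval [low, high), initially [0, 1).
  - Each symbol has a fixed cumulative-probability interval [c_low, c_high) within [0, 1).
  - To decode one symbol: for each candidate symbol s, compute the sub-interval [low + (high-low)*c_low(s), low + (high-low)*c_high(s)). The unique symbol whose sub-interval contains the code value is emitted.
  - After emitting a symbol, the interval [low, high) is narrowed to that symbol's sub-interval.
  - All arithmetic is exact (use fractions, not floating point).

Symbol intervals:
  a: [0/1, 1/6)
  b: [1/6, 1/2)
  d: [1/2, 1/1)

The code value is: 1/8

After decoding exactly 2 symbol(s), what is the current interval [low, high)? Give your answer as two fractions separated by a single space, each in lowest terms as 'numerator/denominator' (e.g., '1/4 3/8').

Step 1: interval [0/1, 1/1), width = 1/1 - 0/1 = 1/1
  'a': [0/1 + 1/1*0/1, 0/1 + 1/1*1/6) = [0/1, 1/6) <- contains code 1/8
  'b': [0/1 + 1/1*1/6, 0/1 + 1/1*1/2) = [1/6, 1/2)
  'd': [0/1 + 1/1*1/2, 0/1 + 1/1*1/1) = [1/2, 1/1)
  emit 'a', narrow to [0/1, 1/6)
Step 2: interval [0/1, 1/6), width = 1/6 - 0/1 = 1/6
  'a': [0/1 + 1/6*0/1, 0/1 + 1/6*1/6) = [0/1, 1/36)
  'b': [0/1 + 1/6*1/6, 0/1 + 1/6*1/2) = [1/36, 1/12)
  'd': [0/1 + 1/6*1/2, 0/1 + 1/6*1/1) = [1/12, 1/6) <- contains code 1/8
  emit 'd', narrow to [1/12, 1/6)

Answer: 1/12 1/6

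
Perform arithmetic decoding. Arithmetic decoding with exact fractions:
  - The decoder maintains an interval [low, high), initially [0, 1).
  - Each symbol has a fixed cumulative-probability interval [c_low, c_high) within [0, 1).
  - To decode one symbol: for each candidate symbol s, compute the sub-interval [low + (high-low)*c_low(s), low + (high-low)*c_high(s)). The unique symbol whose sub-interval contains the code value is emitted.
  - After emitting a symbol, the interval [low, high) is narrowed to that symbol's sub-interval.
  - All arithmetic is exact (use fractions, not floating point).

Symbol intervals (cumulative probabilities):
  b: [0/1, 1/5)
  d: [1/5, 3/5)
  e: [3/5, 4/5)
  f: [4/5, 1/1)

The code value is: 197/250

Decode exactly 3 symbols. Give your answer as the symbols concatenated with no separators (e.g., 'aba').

Step 1: interval [0/1, 1/1), width = 1/1 - 0/1 = 1/1
  'b': [0/1 + 1/1*0/1, 0/1 + 1/1*1/5) = [0/1, 1/5)
  'd': [0/1 + 1/1*1/5, 0/1 + 1/1*3/5) = [1/5, 3/5)
  'e': [0/1 + 1/1*3/5, 0/1 + 1/1*4/5) = [3/5, 4/5) <- contains code 197/250
  'f': [0/1 + 1/1*4/5, 0/1 + 1/1*1/1) = [4/5, 1/1)
  emit 'e', narrow to [3/5, 4/5)
Step 2: interval [3/5, 4/5), width = 4/5 - 3/5 = 1/5
  'b': [3/5 + 1/5*0/1, 3/5 + 1/5*1/5) = [3/5, 16/25)
  'd': [3/5 + 1/5*1/5, 3/5 + 1/5*3/5) = [16/25, 18/25)
  'e': [3/5 + 1/5*3/5, 3/5 + 1/5*4/5) = [18/25, 19/25)
  'f': [3/5 + 1/5*4/5, 3/5 + 1/5*1/1) = [19/25, 4/5) <- contains code 197/250
  emit 'f', narrow to [19/25, 4/5)
Step 3: interval [19/25, 4/5), width = 4/5 - 19/25 = 1/25
  'b': [19/25 + 1/25*0/1, 19/25 + 1/25*1/5) = [19/25, 96/125)
  'd': [19/25 + 1/25*1/5, 19/25 + 1/25*3/5) = [96/125, 98/125)
  'e': [19/25 + 1/25*3/5, 19/25 + 1/25*4/5) = [98/125, 99/125) <- contains code 197/250
  'f': [19/25 + 1/25*4/5, 19/25 + 1/25*1/1) = [99/125, 4/5)
  emit 'e', narrow to [98/125, 99/125)

Answer: efe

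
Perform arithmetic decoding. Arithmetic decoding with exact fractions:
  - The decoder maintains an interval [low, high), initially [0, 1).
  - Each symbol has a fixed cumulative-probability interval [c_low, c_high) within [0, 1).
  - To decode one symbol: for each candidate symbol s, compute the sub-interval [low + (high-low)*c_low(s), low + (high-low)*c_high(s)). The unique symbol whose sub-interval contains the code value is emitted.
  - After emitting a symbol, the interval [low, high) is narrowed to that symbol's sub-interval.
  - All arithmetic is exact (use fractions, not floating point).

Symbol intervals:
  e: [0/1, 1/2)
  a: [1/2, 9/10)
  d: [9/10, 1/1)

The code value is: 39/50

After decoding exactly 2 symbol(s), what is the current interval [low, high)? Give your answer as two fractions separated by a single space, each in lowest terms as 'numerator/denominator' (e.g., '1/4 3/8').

Step 1: interval [0/1, 1/1), width = 1/1 - 0/1 = 1/1
  'e': [0/1 + 1/1*0/1, 0/1 + 1/1*1/2) = [0/1, 1/2)
  'a': [0/1 + 1/1*1/2, 0/1 + 1/1*9/10) = [1/2, 9/10) <- contains code 39/50
  'd': [0/1 + 1/1*9/10, 0/1 + 1/1*1/1) = [9/10, 1/1)
  emit 'a', narrow to [1/2, 9/10)
Step 2: interval [1/2, 9/10), width = 9/10 - 1/2 = 2/5
  'e': [1/2 + 2/5*0/1, 1/2 + 2/5*1/2) = [1/2, 7/10)
  'a': [1/2 + 2/5*1/2, 1/2 + 2/5*9/10) = [7/10, 43/50) <- contains code 39/50
  'd': [1/2 + 2/5*9/10, 1/2 + 2/5*1/1) = [43/50, 9/10)
  emit 'a', narrow to [7/10, 43/50)

Answer: 7/10 43/50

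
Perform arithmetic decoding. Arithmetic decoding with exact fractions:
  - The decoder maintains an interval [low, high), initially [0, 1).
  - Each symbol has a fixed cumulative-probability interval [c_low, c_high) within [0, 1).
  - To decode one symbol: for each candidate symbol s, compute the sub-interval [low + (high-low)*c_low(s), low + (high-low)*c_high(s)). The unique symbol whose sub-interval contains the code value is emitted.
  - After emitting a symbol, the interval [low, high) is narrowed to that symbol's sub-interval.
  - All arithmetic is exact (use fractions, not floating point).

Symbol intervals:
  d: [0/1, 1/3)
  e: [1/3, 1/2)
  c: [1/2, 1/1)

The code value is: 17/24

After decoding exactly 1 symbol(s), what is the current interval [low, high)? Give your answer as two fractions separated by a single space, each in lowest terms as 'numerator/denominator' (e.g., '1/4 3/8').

Answer: 1/2 1/1

Derivation:
Step 1: interval [0/1, 1/1), width = 1/1 - 0/1 = 1/1
  'd': [0/1 + 1/1*0/1, 0/1 + 1/1*1/3) = [0/1, 1/3)
  'e': [0/1 + 1/1*1/3, 0/1 + 1/1*1/2) = [1/3, 1/2)
  'c': [0/1 + 1/1*1/2, 0/1 + 1/1*1/1) = [1/2, 1/1) <- contains code 17/24
  emit 'c', narrow to [1/2, 1/1)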